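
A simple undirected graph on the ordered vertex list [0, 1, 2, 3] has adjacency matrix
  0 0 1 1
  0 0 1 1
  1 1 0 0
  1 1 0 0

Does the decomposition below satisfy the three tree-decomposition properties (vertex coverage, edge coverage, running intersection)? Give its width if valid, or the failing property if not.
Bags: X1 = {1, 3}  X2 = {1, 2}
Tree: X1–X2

No — vertex 0 appears in no bag.

A tree decomposition must satisfy three properties: every vertex lies in some bag; for every edge, both endpoints lie together in some bag; and for every vertex, the bags containing it form a connected subtree. Here vertex 0 appears in no bag, so the decomposition is invalid.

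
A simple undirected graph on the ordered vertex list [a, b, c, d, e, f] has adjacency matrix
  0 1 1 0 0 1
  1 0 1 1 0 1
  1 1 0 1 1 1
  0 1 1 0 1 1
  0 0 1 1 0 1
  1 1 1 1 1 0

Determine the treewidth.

3

A width-3 tree decomposition is:
Bags: B1 = {c, d, e, f}  B2 = {b, c, d, f}  B3 = {a, b, c, f}
Tree: B1–B2, B2–B3
Every bag has size at most 4, so the width is 4 − 1 = 3 and tw(G) ≤ 3. For the lower bound, the 4 vertices {c, d, e, f} are pairwise adjacent, and any tree decomposition puts a clique entirely inside one bag — forcing width ≥ 3. The upper and lower bounds meet at 3, so that is the treewidth.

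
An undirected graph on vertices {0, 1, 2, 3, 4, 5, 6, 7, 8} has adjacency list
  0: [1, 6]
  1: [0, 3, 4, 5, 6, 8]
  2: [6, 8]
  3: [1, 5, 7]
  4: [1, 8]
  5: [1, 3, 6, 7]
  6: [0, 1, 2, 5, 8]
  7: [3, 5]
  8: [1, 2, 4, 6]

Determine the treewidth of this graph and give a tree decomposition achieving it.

Treewidth 2.
Bags: B1 = {1, 5, 6}  B2 = {1, 3, 5}  B3 = {1, 6, 8}  B4 = {0, 1, 6}  B5 = {3, 5, 7}  B6 = {2, 6, 8}  B7 = {1, 4, 8}
Tree: B1–B2, B1–B3, B1–B4, B2–B5, B3–B6, B3–B7

The largest bag has 3 vertices, giving width 2; this decomposition certifies tw(G) ≤ 2. Conversely, {1, 3, 5} is a clique of size 3, and the vertices of any clique must share a bag in every tree decomposition; so some bag has ≥ 3 vertices and tw(G) ≥ 2. Therefore the treewidth is 2.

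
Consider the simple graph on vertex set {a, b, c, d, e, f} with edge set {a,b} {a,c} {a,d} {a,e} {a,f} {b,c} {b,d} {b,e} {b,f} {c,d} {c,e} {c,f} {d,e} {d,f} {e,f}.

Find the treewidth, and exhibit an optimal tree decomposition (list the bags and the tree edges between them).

Treewidth 5.
Bags: B1 = {a, b, c, d, e, f}
Tree: (single bag)

With just one bag of size 6, the width is 6 − 1 = 5, so tw(G) ≤ 5. For the lower bound, the 6 vertices {a, b, c, d, e, f} are pairwise adjacent, and any tree decomposition puts a clique entirely inside one bag — forcing width ≥ 5. The upper and lower bounds meet at 5, so that is the treewidth.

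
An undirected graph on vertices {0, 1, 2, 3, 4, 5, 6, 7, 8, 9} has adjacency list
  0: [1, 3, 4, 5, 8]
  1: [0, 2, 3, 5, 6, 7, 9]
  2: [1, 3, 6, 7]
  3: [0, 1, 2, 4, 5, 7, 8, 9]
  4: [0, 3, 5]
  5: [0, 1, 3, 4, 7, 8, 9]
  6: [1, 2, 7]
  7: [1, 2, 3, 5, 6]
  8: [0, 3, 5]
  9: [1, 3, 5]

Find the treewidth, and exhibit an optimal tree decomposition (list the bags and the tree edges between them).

Treewidth 3.
One such decomposition:
Bags: B1 = {0, 1, 3, 5}  B2 = {1, 3, 5, 9}  B3 = {1, 3, 5, 7}  B4 = {1, 2, 3, 7}  B5 = {1, 2, 6, 7}  B6 = {0, 3, 4, 5}  B7 = {0, 3, 5, 8}
Tree: B1–B2, B2–B3, B3–B4, B4–B5, B1–B6, B1–B7

The largest bag has 4 vertices, giving width 3; this decomposition certifies tw(G) ≤ 3. On the other hand G contains the 4-clique {1, 2, 3, 7}. A clique must lie in a single bag of any decomposition, so no decomposition can have width below 3. Combining the bounds, tw(G) = 3.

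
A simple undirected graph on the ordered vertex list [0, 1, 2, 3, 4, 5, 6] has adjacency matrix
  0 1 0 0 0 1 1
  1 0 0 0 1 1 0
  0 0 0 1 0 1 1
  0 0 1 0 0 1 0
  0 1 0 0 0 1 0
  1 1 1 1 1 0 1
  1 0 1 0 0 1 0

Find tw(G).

A width-2 tree decomposition is:
Bags: B1 = {0, 5, 6}  B2 = {2, 5, 6}  B3 = {0, 1, 5}  B4 = {1, 4, 5}  B5 = {2, 3, 5}
Tree: B1–B2, B1–B3, B3–B4, B2–B5
Each bag holds 3 vertices, so the decomposition has width 2, which upper-bounds the treewidth. For the lower bound, the 3 vertices {0, 1, 5} are pairwise adjacent, and any tree decomposition puts a clique entirely inside one bag — forcing width ≥ 2. Hence tw(G) = 2 exactly.

2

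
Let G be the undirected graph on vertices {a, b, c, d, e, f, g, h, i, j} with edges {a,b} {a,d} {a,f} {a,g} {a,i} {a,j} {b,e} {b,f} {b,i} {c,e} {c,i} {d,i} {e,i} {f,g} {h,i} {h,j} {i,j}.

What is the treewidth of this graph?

A width-2 tree decomposition is:
Bags: B1 = {b, e, i}  B2 = {a, b, i}  B3 = {c, e, i}  B4 = {a, b, f}  B5 = {a, i, j}  B6 = {h, i, j}  B7 = {a, f, g}  B8 = {a, d, i}
Tree: B1–B2, B1–B3, B2–B4, B2–B5, B5–B6, B4–B7, B2–B8
The largest bag has 3 vertices, giving width 2; this decomposition certifies tw(G) ≤ 2. On the other hand G contains the 3-clique {a, f, g}. A clique must lie in a single bag of any decomposition, so no decomposition can have width below 2. Therefore the treewidth is 2.

2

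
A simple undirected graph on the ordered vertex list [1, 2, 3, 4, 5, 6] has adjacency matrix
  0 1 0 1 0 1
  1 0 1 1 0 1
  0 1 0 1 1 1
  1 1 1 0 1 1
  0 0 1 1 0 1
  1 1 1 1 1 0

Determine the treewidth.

3

A width-3 tree decomposition is:
Bags: B1 = {2, 3, 4, 6}  B2 = {3, 4, 5, 6}  B3 = {1, 2, 4, 6}
Tree: B1–B2, B1–B3
The largest bag has 4 vertices, giving width 3; this decomposition certifies tw(G) ≤ 3. On the other hand G contains the 4-clique {1, 2, 4, 6}. A clique must lie in a single bag of any decomposition, so no decomposition can have width below 3. Combining the bounds, tw(G) = 3.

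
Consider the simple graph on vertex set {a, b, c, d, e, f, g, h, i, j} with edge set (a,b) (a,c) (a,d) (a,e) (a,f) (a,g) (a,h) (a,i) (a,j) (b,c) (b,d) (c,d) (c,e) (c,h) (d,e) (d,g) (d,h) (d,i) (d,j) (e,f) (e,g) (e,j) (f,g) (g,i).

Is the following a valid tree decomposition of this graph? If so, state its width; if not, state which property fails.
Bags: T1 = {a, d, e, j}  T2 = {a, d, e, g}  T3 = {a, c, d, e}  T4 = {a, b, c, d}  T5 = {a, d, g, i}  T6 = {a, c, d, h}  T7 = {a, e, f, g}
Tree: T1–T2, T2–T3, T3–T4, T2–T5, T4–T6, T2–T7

Vertex coverage: the bags together contain {a, b, c, d, e, f, g, h, i, j}, the full vertex set. Edge coverage: each edge of G has both endpoints in at least one bag. Running intersection: for every vertex, the bags containing it form a connected subtree. All three properties hold, so this is a valid tree decomposition of width max|bag| − 1 = 3, and hence tw(G) ≤ 3.

Yes; width 3.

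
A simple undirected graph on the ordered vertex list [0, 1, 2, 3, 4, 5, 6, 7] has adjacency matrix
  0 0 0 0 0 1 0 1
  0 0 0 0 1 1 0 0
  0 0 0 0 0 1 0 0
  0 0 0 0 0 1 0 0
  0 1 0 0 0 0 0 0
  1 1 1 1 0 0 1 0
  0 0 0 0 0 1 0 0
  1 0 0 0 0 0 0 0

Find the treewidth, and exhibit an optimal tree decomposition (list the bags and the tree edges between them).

Treewidth 1.
Bags: B1 = {0, 5}  B2 = {0, 7}  B3 = {1, 5}  B4 = {3, 5}  B5 = {5, 6}  B6 = {2, 5}  B7 = {1, 4}
Tree: B1–B2, B1–B3, B3–B4, B1–B5, B1–B6, B3–B7

The largest bag has 2 vertices, giving width 1; this decomposition certifies tw(G) ≤ 1. G has an edge, so its treewidth is at least 1. Combining the bounds, tw(G) = 1.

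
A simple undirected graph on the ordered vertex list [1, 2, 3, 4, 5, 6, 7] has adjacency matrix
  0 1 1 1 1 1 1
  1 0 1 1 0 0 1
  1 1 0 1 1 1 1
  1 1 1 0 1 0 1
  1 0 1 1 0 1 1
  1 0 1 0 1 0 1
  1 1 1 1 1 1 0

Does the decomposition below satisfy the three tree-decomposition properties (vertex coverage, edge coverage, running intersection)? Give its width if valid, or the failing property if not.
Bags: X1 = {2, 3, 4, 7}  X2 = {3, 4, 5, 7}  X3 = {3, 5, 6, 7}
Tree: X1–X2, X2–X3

A tree decomposition must satisfy three properties: every vertex lies in some bag; for every edge, both endpoints lie together in some bag; and for every vertex, the bags containing it form a connected subtree. Here vertex 1 appears in no bag, so the decomposition is invalid.

No — vertex 1 appears in no bag.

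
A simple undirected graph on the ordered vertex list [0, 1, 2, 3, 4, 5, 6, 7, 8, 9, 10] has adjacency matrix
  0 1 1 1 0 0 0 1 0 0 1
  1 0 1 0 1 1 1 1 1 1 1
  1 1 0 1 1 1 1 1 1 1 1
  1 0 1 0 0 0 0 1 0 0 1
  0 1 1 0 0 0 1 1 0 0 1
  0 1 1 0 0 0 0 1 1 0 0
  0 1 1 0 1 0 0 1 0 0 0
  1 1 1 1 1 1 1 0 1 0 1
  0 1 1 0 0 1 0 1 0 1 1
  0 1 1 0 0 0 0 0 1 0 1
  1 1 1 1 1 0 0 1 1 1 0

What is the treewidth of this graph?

A width-4 tree decomposition is:
Bags: B1 = {1, 2, 4, 7, 10}  B2 = {0, 1, 2, 7, 10}  B3 = {0, 2, 3, 7, 10}  B4 = {1, 2, 4, 6, 7}  B5 = {1, 2, 7, 8, 10}  B6 = {1, 2, 8, 9, 10}  B7 = {1, 2, 5, 7, 8}
Tree: B1–B2, B2–B3, B1–B4, B2–B5, B5–B6, B5–B7
Every bag has size at most 5, so the width is 5 − 1 = 4 and tw(G) ≤ 4. On the other hand G contains the 5-clique {1, 2, 8, 9, 10}. A clique must lie in a single bag of any decomposition, so no decomposition can have width below 4. Therefore the treewidth is 4.

4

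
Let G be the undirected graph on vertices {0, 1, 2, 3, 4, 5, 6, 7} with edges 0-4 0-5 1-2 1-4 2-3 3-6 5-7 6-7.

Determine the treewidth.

2

A width-2 tree decomposition is:
Bags: B1 = {1, 2, 4}  B2 = {2, 3, 4}  B3 = {3, 4, 6}  B4 = {4, 6, 7}  B5 = {4, 5, 7}  B6 = {0, 4, 5}
Tree: B1–B2, B2–B3, B3–B4, B4–B5, B5–B6
Each bag holds 3 vertices, so the decomposition has width 2, which upper-bounds the treewidth. For the lower bound, G contains the cycle 4–1–2–3–6–7–5–0–4, so G is not a forest; only forests have treewidth ≤ 1, hence tw(G) ≥ 2. The upper and lower bounds meet at 2, so that is the treewidth.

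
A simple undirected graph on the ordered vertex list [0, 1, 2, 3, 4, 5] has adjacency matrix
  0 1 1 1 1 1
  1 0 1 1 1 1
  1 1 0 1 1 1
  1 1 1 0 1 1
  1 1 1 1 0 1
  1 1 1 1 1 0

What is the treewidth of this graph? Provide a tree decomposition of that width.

A single bag containing all 6 vertices is trivially a valid decomposition of width 5. On the other hand G contains the 6-clique {0, 1, 2, 3, 4, 5}. A clique must lie in a single bag of any decomposition, so no decomposition can have width below 5. Hence tw(G) = 5 exactly.

Treewidth 5.
Bags: B1 = {0, 1, 2, 3, 4, 5}
Tree: (single bag)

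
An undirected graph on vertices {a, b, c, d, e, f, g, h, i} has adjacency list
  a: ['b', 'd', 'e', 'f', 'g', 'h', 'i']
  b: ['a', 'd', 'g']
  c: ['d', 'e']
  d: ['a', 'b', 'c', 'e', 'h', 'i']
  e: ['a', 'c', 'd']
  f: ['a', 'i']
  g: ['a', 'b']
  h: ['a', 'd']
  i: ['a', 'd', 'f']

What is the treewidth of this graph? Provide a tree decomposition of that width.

The largest bag has 3 vertices, giving width 2; this decomposition certifies tw(G) ≤ 2. Conversely, {c, d, e} is a clique of size 3, and the vertices of any clique must share a bag in every tree decomposition; so some bag has ≥ 3 vertices and tw(G) ≥ 2. The upper and lower bounds meet at 2, so that is the treewidth.

Treewidth 2.
One such decomposition:
Bags: B1 = {a, d, i}  B2 = {a, f, i}  B3 = {a, d, h}  B4 = {a, d, e}  B5 = {c, d, e}  B6 = {a, b, d}  B7 = {a, b, g}
Tree: B1–B2, B1–B3, B1–B4, B4–B5, B1–B6, B6–B7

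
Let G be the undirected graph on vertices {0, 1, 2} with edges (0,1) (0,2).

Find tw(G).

A width-1 tree decomposition is:
Bags: B1 = {0, 1}  B2 = {0, 2}
Tree: B1–B2
Every bag has size at most 2, so the width is 2 − 1 = 1 and tw(G) ≤ 1. Since G has at least one edge (e.g. 0–1), it is not an edgeless graph, so tw(G) ≥ 1. The upper and lower bounds meet at 1, so that is the treewidth.

1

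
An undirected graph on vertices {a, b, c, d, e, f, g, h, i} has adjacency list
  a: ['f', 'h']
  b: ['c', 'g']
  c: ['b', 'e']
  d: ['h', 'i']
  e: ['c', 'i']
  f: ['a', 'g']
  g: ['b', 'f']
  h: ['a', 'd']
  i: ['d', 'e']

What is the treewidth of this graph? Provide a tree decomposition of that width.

Every bag has size at most 3, so the width is 3 − 1 = 2 and tw(G) ≤ 2. Since b–g–f–a–h–d–i–e–c–b is a cycle in G, G is not acyclic. Forests are exactly the graphs of treewidth ≤ 1, so tw(G) ≥ 2. Therefore the treewidth is 2.

Treewidth 2.
One such decomposition:
Bags: B1 = {b, f, g}  B2 = {a, b, f}  B3 = {a, b, h}  B4 = {b, d, h}  B5 = {b, d, i}  B6 = {b, e, i}  B7 = {b, c, e}
Tree: B1–B2, B2–B3, B3–B4, B4–B5, B5–B6, B6–B7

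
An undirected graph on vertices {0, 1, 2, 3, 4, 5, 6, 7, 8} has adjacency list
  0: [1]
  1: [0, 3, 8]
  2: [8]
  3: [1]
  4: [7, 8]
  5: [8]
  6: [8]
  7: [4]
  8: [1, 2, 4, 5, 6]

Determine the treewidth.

1

A width-1 tree decomposition is:
Bags: B1 = {6, 8}  B2 = {4, 8}  B3 = {4, 7}  B4 = {5, 8}  B5 = {1, 8}  B6 = {0, 1}  B7 = {1, 3}  B8 = {2, 8}
Tree: B1–B2, B2–B3, B2–B4, B2–B5, B5–B6, B6–B7, B4–B8
Every bag has size at most 2, so the width is 2 − 1 = 1 and tw(G) ≤ 1. G has an edge, so its treewidth is at least 1. Hence tw(G) = 1 exactly.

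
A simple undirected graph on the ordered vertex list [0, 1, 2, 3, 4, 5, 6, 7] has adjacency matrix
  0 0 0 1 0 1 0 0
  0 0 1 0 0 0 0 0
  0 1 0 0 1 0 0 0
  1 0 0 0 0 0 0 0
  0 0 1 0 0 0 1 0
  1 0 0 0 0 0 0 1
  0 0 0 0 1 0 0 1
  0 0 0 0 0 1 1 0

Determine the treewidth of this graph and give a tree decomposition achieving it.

The largest bag has 2 vertices, giving width 1; this decomposition certifies tw(G) ≤ 1. Any graph with an edge has treewidth ≥ 1, and G has the edge 1–2. The upper and lower bounds meet at 1, so that is the treewidth.

Treewidth 1.
One such decomposition:
Bags: B1 = {1, 2}  B2 = {2, 4}  B3 = {4, 6}  B4 = {6, 7}  B5 = {5, 7}  B6 = {0, 5}  B7 = {0, 3}
Tree: B1–B2, B2–B3, B3–B4, B4–B5, B5–B6, B6–B7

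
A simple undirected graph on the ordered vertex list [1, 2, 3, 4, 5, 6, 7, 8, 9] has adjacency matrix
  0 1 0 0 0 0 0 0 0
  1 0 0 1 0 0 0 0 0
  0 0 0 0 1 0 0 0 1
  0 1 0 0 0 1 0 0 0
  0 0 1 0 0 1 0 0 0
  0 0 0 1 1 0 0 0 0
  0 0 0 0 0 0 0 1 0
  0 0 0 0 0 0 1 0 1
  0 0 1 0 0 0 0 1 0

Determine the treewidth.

1

A width-1 tree decomposition is:
Bags: B1 = {1, 2}  B2 = {2, 4}  B3 = {4, 6}  B4 = {5, 6}  B5 = {3, 5}  B6 = {3, 9}  B7 = {8, 9}  B8 = {7, 8}
Tree: B1–B2, B2–B3, B3–B4, B4–B5, B5–B6, B6–B7, B7–B8
Every bag has size at most 2, so the width is 2 − 1 = 1 and tw(G) ≤ 1. Any graph with an edge has treewidth ≥ 1, and G has the edge 1–2. Combining the bounds, tw(G) = 1.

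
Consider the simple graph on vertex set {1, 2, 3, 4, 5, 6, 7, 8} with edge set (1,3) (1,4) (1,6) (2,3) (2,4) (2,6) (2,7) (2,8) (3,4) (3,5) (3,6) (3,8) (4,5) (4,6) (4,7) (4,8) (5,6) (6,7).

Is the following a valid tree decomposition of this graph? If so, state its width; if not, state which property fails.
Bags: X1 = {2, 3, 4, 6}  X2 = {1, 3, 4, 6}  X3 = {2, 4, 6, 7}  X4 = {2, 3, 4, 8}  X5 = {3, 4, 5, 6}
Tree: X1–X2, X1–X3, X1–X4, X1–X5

Yes; width 3.

Every vertex of G appears in some bag (union = {1, 2, 3, 4, 5, 6, 7, 8}); every edge is covered by a bag; and for each vertex v the set of bags containing v is connected in the bag tree. The decomposition is therefore valid. The largest bag has 4 vertices, so the width is 3.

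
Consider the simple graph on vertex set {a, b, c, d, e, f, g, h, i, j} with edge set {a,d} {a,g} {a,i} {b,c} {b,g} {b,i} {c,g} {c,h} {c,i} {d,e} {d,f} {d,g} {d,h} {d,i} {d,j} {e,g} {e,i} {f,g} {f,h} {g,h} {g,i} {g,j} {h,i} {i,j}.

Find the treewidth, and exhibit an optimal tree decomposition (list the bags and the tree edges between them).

The largest bag has 4 vertices, giving width 3; this decomposition certifies tw(G) ≤ 3. Conversely, {d, f, g, h} is a clique of size 4, and the vertices of any clique must share a bag in every tree decomposition; so some bag has ≥ 4 vertices and tw(G) ≥ 3. Combining the bounds, tw(G) = 3.

Treewidth 3.
One such decomposition:
Bags: B1 = {d, f, g, h}  B2 = {d, g, h, i}  B3 = {d, g, i, j}  B4 = {c, g, h, i}  B5 = {b, c, g, i}  B6 = {d, e, g, i}  B7 = {a, d, g, i}
Tree: B1–B2, B2–B3, B2–B4, B4–B5, B3–B6, B3–B7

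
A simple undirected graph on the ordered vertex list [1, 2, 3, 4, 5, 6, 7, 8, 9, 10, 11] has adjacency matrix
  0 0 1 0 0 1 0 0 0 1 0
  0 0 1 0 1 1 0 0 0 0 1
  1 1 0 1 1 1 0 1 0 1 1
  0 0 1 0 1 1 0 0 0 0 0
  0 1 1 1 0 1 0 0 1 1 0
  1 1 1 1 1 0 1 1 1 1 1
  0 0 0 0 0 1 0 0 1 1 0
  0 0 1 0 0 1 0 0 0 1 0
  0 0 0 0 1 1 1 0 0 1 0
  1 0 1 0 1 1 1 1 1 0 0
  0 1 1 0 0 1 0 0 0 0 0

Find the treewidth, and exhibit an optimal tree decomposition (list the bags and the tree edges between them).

Treewidth 3.
One optimal decomposition is:
Bags: B1 = {3, 4, 5, 6}  B2 = {3, 5, 6, 10}  B3 = {3, 6, 8, 10}  B4 = {5, 6, 9, 10}  B5 = {6, 7, 9, 10}  B6 = {1, 3, 6, 10}  B7 = {2, 3, 5, 6}  B8 = {2, 3, 6, 11}
Tree: B1–B2, B2–B3, B2–B4, B4–B5, B3–B6, B1–B7, B7–B8

Every bag has size at most 4, so the width is 4 − 1 = 3 and tw(G) ≤ 3. On the other hand G contains the 4-clique {5, 6, 9, 10}. A clique must lie in a single bag of any decomposition, so no decomposition can have width below 3. Combining the bounds, tw(G) = 3.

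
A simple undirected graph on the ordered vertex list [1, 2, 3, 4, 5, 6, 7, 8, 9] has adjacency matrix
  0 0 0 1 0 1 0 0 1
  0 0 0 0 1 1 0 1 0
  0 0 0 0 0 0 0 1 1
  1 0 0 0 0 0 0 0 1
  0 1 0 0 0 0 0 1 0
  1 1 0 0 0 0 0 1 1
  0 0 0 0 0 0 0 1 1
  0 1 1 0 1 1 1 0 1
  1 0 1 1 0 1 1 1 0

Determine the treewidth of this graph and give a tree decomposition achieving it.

The largest bag has 3 vertices, giving width 2; this decomposition certifies tw(G) ≤ 2. Conversely, {3, 8, 9} is a clique of size 3, and the vertices of any clique must share a bag in every tree decomposition; so some bag has ≥ 3 vertices and tw(G) ≥ 2. Therefore the treewidth is 2.

Treewidth 2.
One such decomposition:
Bags: B1 = {3, 8, 9}  B2 = {6, 8, 9}  B3 = {7, 8, 9}  B4 = {1, 6, 9}  B5 = {2, 6, 8}  B6 = {2, 5, 8}  B7 = {1, 4, 9}
Tree: B1–B2, B2–B3, B2–B4, B2–B5, B5–B6, B4–B7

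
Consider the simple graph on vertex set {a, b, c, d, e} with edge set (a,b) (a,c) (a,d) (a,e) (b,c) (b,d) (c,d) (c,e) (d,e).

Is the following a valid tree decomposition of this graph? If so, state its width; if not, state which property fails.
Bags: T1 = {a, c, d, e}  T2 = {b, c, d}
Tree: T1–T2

No — edge (a,b) lies in no bag.

A tree decomposition must satisfy three properties: every vertex lies in some bag; for every edge, both endpoints lie together in some bag; and for every vertex, the bags containing it form a connected subtree. Here edge (a,b) lies in no bag, so the decomposition is invalid.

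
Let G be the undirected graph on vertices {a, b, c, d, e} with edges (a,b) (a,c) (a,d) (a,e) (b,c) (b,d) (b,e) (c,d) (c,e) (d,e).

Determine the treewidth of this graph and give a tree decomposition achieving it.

A single bag containing all 5 vertices is trivially a valid decomposition of width 4. On the other hand G contains the 5-clique {a, b, c, d, e}. A clique must lie in a single bag of any decomposition, so no decomposition can have width below 4. The upper and lower bounds meet at 4, so that is the treewidth.

Treewidth 4.
One optimal decomposition is:
Bags: B1 = {a, b, c, d, e}
Tree: (single bag)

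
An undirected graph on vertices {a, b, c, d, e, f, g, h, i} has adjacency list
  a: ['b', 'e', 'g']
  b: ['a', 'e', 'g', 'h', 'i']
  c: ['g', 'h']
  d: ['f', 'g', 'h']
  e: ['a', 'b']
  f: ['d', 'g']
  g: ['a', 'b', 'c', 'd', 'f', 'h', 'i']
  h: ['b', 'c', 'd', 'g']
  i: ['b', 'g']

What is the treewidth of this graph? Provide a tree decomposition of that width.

Treewidth 2.
One optimal decomposition is:
Bags: B1 = {a, b, g}  B2 = {a, b, e}  B3 = {b, g, h}  B4 = {b, g, i}  B5 = {d, g, h}  B6 = {c, g, h}  B7 = {d, f, g}
Tree: B1–B2, B1–B3, B1–B4, B3–B5, B3–B6, B5–B7

Every bag has size at most 3, so the width is 3 − 1 = 2 and tw(G) ≤ 2. For the lower bound, the 3 vertices {a, b, g} are pairwise adjacent, and any tree decomposition puts a clique entirely inside one bag — forcing width ≥ 2. Therefore the treewidth is 2.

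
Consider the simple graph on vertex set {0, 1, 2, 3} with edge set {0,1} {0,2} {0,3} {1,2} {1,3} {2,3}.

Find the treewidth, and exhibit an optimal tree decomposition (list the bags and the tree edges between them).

Treewidth 3.
One such decomposition:
Bags: B1 = {0, 1, 2, 3}
Tree: (single bag)

A single bag containing all 4 vertices is trivially a valid decomposition of width 3. Conversely, {0, 1, 2, 3} is a clique of size 4, and the vertices of any clique must share a bag in every tree decomposition; so some bag has ≥ 4 vertices and tw(G) ≥ 3. Therefore the treewidth is 3.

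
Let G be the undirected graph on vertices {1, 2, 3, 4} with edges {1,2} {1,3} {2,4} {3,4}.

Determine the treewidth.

2

A width-2 tree decomposition is:
Bags: B1 = {2, 3, 4}  B2 = {1, 2, 3}
Tree: B1–B2
The largest bag has 3 vertices, giving width 2; this decomposition certifies tw(G) ≤ 2. The edges 2–4–3–1–2 form a cycle, so G is not a tree and its treewidth is at least 2. Therefore the treewidth is 2.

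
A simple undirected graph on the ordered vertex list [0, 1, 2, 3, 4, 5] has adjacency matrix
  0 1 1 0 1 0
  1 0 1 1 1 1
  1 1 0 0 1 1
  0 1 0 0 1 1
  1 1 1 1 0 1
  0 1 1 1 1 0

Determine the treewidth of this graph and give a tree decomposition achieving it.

Each bag holds 4 vertices, so the decomposition has width 3, which upper-bounds the treewidth. Conversely, {0, 1, 2, 4} is a clique of size 4, and the vertices of any clique must share a bag in every tree decomposition; so some bag has ≥ 4 vertices and tw(G) ≥ 3. Hence tw(G) = 3 exactly.

Treewidth 3.
One optimal decomposition is:
Bags: B1 = {0, 1, 2, 4}  B2 = {1, 2, 4, 5}  B3 = {1, 3, 4, 5}
Tree: B1–B2, B2–B3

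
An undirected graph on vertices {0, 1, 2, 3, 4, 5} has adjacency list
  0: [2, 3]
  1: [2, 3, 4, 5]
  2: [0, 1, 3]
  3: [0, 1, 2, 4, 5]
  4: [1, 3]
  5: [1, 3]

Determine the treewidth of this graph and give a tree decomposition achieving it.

Treewidth 2.
Bags: B1 = {1, 3, 5}  B2 = {1, 2, 3}  B3 = {1, 3, 4}  B4 = {0, 2, 3}
Tree: B1–B2, B1–B3, B2–B4

The largest bag has 3 vertices, giving width 2; this decomposition certifies tw(G) ≤ 2. Conversely, {0, 2, 3} is a clique of size 3, and the vertices of any clique must share a bag in every tree decomposition; so some bag has ≥ 3 vertices and tw(G) ≥ 2. Therefore the treewidth is 2.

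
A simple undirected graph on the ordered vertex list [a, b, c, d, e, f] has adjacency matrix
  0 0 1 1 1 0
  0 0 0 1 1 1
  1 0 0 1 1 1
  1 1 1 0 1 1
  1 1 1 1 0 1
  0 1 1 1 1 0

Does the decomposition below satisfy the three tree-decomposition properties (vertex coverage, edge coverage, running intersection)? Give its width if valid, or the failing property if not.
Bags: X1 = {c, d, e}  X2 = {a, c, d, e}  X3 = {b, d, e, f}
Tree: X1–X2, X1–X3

A tree decomposition must satisfy three properties: every vertex lies in some bag; for every edge, both endpoints lie together in some bag; and for every vertex, the bags containing it form a connected subtree. Here edge (f,c) lies in no bag, so the decomposition is invalid.

No — edge (f,c) lies in no bag.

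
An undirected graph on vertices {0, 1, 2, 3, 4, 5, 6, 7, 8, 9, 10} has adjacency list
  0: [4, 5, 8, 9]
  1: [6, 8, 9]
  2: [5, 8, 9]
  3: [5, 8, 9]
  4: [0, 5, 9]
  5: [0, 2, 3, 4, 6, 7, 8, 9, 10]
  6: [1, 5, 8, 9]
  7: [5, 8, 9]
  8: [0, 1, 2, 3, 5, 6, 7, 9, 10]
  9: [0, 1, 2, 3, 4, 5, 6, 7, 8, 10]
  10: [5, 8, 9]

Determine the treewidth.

A width-3 tree decomposition is:
Bags: B1 = {5, 8, 9, 10}  B2 = {3, 5, 8, 9}  B3 = {0, 5, 8, 9}  B4 = {5, 6, 8, 9}  B5 = {2, 5, 8, 9}  B6 = {1, 6, 8, 9}  B7 = {0, 4, 5, 9}  B8 = {5, 7, 8, 9}
Tree: B1–B2, B1–B3, B2–B4, B3–B5, B4–B6, B3–B7, B4–B8
Each bag holds 4 vertices, so the decomposition has width 3, which upper-bounds the treewidth. For the lower bound, the 4 vertices {1, 6, 8, 9} are pairwise adjacent, and any tree decomposition puts a clique entirely inside one bag — forcing width ≥ 3. Therefore the treewidth is 3.

3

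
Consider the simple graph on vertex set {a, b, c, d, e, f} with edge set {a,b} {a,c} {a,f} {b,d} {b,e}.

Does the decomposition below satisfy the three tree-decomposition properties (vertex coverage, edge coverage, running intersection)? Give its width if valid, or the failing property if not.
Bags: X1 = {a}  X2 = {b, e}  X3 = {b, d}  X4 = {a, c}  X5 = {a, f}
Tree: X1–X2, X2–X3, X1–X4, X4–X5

A tree decomposition must satisfy three properties: every vertex lies in some bag; for every edge, both endpoints lie together in some bag; and for every vertex, the bags containing it form a connected subtree. Here edge (b,a) lies in no bag, so the decomposition is invalid.

No — edge (b,a) lies in no bag.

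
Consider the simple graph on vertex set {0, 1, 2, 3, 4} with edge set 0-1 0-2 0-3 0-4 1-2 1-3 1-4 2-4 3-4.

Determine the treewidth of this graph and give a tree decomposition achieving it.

Every bag has size at most 4, so the width is 4 − 1 = 3 and tw(G) ≤ 3. For the lower bound, the 4 vertices {0, 1, 2, 4} are pairwise adjacent, and any tree decomposition puts a clique entirely inside one bag — forcing width ≥ 3. Therefore the treewidth is 3.

Treewidth 3.
One optimal decomposition is:
Bags: B1 = {0, 1, 3, 4}  B2 = {0, 1, 2, 4}
Tree: B1–B2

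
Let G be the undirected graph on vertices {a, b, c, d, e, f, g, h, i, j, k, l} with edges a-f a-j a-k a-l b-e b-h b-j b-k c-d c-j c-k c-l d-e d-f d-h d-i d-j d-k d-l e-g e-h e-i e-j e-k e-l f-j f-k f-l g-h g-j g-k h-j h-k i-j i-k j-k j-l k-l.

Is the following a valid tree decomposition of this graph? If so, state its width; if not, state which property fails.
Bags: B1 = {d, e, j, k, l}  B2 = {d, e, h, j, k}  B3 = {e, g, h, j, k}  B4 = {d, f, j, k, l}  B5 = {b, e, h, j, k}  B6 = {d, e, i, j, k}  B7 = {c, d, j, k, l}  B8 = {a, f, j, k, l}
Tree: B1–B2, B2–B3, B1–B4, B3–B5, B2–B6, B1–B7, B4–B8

Checking the three conditions: (i) the bags cover all of {a, b, c, d, e, f, g, h, i, j, k, l}; (ii) for each edge, some bag contains both endpoints; (iii) the bags containing any fixed vertex form a subtree. All hold, so the decomposition is valid with width 5 − 1 = 4.

Yes; width 4.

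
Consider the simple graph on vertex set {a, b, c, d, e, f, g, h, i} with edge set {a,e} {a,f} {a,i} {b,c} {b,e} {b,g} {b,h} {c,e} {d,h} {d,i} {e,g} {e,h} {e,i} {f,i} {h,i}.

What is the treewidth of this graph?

A width-2 tree decomposition is:
Bags: B1 = {a, e, i}  B2 = {e, h, i}  B3 = {d, h, i}  B4 = {b, e, h}  B5 = {b, e, g}  B6 = {a, f, i}  B7 = {b, c, e}
Tree: B1–B2, B2–B3, B2–B4, B4–B5, B1–B6, B5–B7
The largest bag has 3 vertices, giving width 2; this decomposition certifies tw(G) ≤ 2. For the lower bound, the 3 vertices {d, h, i} are pairwise adjacent, and any tree decomposition puts a clique entirely inside one bag — forcing width ≥ 2. The upper and lower bounds meet at 2, so that is the treewidth.

2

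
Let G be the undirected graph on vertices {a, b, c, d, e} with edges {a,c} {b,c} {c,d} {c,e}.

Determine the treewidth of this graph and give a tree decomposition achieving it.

Every bag has size at most 2, so the width is 2 − 1 = 1 and tw(G) ≤ 1. Any graph with an edge has treewidth ≥ 1, and G has the edge a–c. Therefore the treewidth is 1.

Treewidth 1.
One such decomposition:
Bags: B1 = {a, c}  B2 = {c, e}  B3 = {b, c}  B4 = {c, d}
Tree: B1–B2, B1–B3, B2–B4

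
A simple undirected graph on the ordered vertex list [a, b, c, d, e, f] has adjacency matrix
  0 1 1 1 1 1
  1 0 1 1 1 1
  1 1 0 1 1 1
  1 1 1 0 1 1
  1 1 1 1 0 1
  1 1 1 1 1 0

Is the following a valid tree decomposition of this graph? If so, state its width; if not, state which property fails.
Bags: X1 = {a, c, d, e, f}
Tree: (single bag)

No — vertex b appears in no bag.

A tree decomposition must satisfy three properties: every vertex lies in some bag; for every edge, both endpoints lie together in some bag; and for every vertex, the bags containing it form a connected subtree. Here vertex b appears in no bag, so the decomposition is invalid.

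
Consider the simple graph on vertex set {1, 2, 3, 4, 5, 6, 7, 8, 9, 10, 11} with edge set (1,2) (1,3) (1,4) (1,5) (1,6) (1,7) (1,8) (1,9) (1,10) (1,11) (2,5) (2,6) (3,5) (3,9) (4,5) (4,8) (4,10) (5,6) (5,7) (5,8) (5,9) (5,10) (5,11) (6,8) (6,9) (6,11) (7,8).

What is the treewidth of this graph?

A width-3 tree decomposition is:
Bags: B1 = {1, 3, 5, 9}  B2 = {1, 5, 6, 9}  B3 = {1, 2, 5, 6}  B4 = {1, 5, 6, 8}  B5 = {1, 4, 5, 8}  B6 = {1, 4, 5, 10}  B7 = {1, 5, 6, 11}  B8 = {1, 5, 7, 8}
Tree: B1–B2, B2–B3, B2–B4, B4–B5, B5–B6, B3–B7, B5–B8
Each bag holds 4 vertices, so the decomposition has width 3, which upper-bounds the treewidth. On the other hand G contains the 4-clique {1, 3, 5, 9}. A clique must lie in a single bag of any decomposition, so no decomposition can have width below 3. The upper and lower bounds meet at 3, so that is the treewidth.

3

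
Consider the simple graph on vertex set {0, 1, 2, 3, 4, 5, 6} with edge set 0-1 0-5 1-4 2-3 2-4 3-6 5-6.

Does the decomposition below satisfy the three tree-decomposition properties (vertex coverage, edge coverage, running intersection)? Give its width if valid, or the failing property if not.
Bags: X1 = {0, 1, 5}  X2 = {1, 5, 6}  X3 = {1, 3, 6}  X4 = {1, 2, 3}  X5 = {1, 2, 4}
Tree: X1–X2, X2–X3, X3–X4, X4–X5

Checking the three conditions: (i) the bags cover all of {0, 1, 2, 3, 4, 5, 6}; (ii) for each edge, some bag contains both endpoints; (iii) the bags containing any fixed vertex form a subtree. All hold, so the decomposition is valid with width 3 − 1 = 2.

Yes; width 2.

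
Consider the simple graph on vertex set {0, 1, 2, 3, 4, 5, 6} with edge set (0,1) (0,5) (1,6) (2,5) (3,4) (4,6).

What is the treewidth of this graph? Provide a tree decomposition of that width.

Each bag holds 2 vertices, so the decomposition has width 1, which upper-bounds the treewidth. Any graph with an edge has treewidth ≥ 1, and G has the edge 3–4. Therefore the treewidth is 1.

Treewidth 1.
One optimal decomposition is:
Bags: B1 = {3, 4}  B2 = {4, 6}  B3 = {1, 6}  B4 = {0, 1}  B5 = {0, 5}  B6 = {2, 5}
Tree: B1–B2, B2–B3, B3–B4, B4–B5, B5–B6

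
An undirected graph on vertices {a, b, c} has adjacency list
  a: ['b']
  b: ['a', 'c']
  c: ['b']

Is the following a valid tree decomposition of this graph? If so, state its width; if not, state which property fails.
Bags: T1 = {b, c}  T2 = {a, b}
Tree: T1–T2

Yes; width 1.

Checking the three conditions: (i) the bags cover all of {a, b, c}; (ii) for each edge, some bag contains both endpoints; (iii) the bags containing any fixed vertex form a subtree. All hold, so the decomposition is valid with width 2 − 1 = 1.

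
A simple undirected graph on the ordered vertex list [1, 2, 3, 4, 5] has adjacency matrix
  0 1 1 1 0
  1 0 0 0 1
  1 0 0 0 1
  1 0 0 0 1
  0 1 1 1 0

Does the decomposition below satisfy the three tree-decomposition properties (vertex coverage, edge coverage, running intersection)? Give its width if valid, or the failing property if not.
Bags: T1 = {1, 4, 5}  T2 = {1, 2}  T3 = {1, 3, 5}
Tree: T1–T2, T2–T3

No — edge (5,2) lies in no bag.

A tree decomposition must satisfy three properties: every vertex lies in some bag; for every edge, both endpoints lie together in some bag; and for every vertex, the bags containing it form a connected subtree. Here edge (5,2) lies in no bag, so the decomposition is invalid.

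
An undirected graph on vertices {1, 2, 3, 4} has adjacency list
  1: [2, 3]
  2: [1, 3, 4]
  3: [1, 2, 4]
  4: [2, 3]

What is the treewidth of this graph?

A width-2 tree decomposition is:
Bags: B1 = {2, 3, 4}  B2 = {1, 2, 3}
Tree: B1–B2
The largest bag has 3 vertices, giving width 2; this decomposition certifies tw(G) ≤ 2. Conversely, {1, 2, 3} is a clique of size 3, and the vertices of any clique must share a bag in every tree decomposition; so some bag has ≥ 3 vertices and tw(G) ≥ 2. Combining the bounds, tw(G) = 2.

2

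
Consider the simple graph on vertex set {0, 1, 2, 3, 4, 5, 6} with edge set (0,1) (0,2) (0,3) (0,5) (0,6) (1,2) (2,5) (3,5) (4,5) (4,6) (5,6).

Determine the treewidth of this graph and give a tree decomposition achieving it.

Every bag has size at most 3, so the width is 3 − 1 = 2 and tw(G) ≤ 2. For the lower bound, the 3 vertices {0, 1, 2} are pairwise adjacent, and any tree decomposition puts a clique entirely inside one bag — forcing width ≥ 2. Hence tw(G) = 2 exactly.

Treewidth 2.
One optimal decomposition is:
Bags: B1 = {0, 2, 5}  B2 = {0, 5, 6}  B3 = {0, 1, 2}  B4 = {4, 5, 6}  B5 = {0, 3, 5}
Tree: B1–B2, B1–B3, B2–B4, B1–B5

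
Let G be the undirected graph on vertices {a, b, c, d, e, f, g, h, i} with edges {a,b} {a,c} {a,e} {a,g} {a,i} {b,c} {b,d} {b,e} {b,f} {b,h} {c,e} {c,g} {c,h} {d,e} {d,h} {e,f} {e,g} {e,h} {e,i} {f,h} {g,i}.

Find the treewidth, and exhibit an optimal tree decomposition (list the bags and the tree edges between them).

Treewidth 3.
Bags: B1 = {a, b, c, e}  B2 = {a, c, e, g}  B3 = {b, c, e, h}  B4 = {a, e, g, i}  B5 = {b, d, e, h}  B6 = {b, e, f, h}
Tree: B1–B2, B1–B3, B2–B4, B3–B5, B5–B6

The largest bag has 4 vertices, giving width 3; this decomposition certifies tw(G) ≤ 3. Conversely, {a, c, e, g} is a clique of size 4, and the vertices of any clique must share a bag in every tree decomposition; so some bag has ≥ 4 vertices and tw(G) ≥ 3. Therefore the treewidth is 3.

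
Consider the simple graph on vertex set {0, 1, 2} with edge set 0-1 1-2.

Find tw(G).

1

A width-1 tree decomposition is:
Bags: B1 = {1, 2}  B2 = {0, 1}
Tree: B1–B2
The largest bag has 2 vertices, giving width 1; this decomposition certifies tw(G) ≤ 1. G has an edge, so its treewidth is at least 1. Combining the bounds, tw(G) = 1.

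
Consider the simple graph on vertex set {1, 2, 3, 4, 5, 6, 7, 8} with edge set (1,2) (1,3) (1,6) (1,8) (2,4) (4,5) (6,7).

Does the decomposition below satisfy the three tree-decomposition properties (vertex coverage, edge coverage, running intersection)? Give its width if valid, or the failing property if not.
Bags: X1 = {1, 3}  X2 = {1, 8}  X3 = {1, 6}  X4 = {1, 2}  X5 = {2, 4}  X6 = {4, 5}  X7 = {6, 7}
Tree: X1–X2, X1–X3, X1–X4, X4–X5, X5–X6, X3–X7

Yes; width 1.

Every vertex of G appears in some bag (union = {1, 2, 3, 4, 5, 6, 7, 8}); every edge is covered by a bag; and for each vertex v the set of bags containing v is connected in the bag tree. The decomposition is therefore valid. The largest bag has 2 vertices, so the width is 1.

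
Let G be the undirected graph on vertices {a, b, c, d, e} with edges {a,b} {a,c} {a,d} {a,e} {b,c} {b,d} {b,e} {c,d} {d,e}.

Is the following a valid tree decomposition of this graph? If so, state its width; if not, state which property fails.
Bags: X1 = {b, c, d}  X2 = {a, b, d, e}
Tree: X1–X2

A tree decomposition must satisfy three properties: every vertex lies in some bag; for every edge, both endpoints lie together in some bag; and for every vertex, the bags containing it form a connected subtree. Here edge (a,c) lies in no bag, so the decomposition is invalid.

No — edge (a,c) lies in no bag.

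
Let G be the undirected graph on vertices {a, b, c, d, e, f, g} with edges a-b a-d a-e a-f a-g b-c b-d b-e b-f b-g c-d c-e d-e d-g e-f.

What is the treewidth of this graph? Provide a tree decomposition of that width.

Treewidth 3.
One optimal decomposition is:
Bags: B1 = {a, b, d, e}  B2 = {a, b, d, g}  B3 = {a, b, e, f}  B4 = {b, c, d, e}
Tree: B1–B2, B1–B3, B1–B4

Each bag holds 4 vertices, so the decomposition has width 3, which upper-bounds the treewidth. Conversely, {a, b, d, g} is a clique of size 4, and the vertices of any clique must share a bag in every tree decomposition; so some bag has ≥ 4 vertices and tw(G) ≥ 3. The upper and lower bounds meet at 3, so that is the treewidth.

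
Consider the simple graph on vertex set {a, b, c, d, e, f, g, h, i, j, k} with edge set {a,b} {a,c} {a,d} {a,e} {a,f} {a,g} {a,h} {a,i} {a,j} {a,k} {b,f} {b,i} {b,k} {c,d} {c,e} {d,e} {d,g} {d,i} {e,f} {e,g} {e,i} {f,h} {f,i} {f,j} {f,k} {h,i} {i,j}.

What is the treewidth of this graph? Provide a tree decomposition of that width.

Every bag has size at most 4, so the width is 4 − 1 = 3 and tw(G) ≤ 3. For the lower bound, the 4 vertices {a, d, e, g} are pairwise adjacent, and any tree decomposition puts a clique entirely inside one bag — forcing width ≥ 3. The upper and lower bounds meet at 3, so that is the treewidth.

Treewidth 3.
One such decomposition:
Bags: B1 = {a, e, f, i}  B2 = {a, f, i, j}  B3 = {a, b, f, i}  B4 = {a, d, e, i}  B5 = {a, d, e, g}  B6 = {a, c, d, e}  B7 = {a, b, f, k}  B8 = {a, f, h, i}
Tree: B1–B2, B2–B3, B1–B4, B4–B5, B5–B6, B3–B7, B3–B8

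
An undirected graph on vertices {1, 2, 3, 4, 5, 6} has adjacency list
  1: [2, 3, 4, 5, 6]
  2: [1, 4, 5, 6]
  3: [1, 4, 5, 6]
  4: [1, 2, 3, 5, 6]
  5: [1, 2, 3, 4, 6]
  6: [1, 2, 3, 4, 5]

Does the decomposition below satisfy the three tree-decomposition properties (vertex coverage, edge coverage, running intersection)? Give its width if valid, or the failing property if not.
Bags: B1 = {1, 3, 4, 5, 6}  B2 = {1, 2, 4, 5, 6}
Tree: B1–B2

Every vertex of G appears in some bag (union = {1, 2, 3, 4, 5, 6}); every edge is covered by a bag; and for each vertex v the set of bags containing v is connected in the bag tree. The decomposition is therefore valid. The largest bag has 5 vertices, so the width is 4.

Yes; width 4.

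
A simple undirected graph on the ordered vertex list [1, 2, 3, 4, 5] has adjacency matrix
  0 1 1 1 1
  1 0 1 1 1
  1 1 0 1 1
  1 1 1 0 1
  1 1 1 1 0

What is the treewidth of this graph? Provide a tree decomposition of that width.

Treewidth 4.
Bags: B1 = {1, 2, 3, 4, 5}
Tree: (single bag)

With just one bag of size 5, the width is 5 − 1 = 4, so tw(G) ≤ 4. On the other hand G contains the 5-clique {1, 2, 3, 4, 5}. A clique must lie in a single bag of any decomposition, so no decomposition can have width below 4. Therefore the treewidth is 4.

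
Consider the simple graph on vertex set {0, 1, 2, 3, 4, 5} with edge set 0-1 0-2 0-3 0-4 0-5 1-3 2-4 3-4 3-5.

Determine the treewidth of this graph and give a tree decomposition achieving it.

Each bag holds 3 vertices, so the decomposition has width 2, which upper-bounds the treewidth. On the other hand G contains the 3-clique {0, 2, 4}. A clique must lie in a single bag of any decomposition, so no decomposition can have width below 2. Hence tw(G) = 2 exactly.

Treewidth 2.
Bags: B1 = {0, 3, 4}  B2 = {0, 3, 5}  B3 = {0, 1, 3}  B4 = {0, 2, 4}
Tree: B1–B2, B2–B3, B1–B4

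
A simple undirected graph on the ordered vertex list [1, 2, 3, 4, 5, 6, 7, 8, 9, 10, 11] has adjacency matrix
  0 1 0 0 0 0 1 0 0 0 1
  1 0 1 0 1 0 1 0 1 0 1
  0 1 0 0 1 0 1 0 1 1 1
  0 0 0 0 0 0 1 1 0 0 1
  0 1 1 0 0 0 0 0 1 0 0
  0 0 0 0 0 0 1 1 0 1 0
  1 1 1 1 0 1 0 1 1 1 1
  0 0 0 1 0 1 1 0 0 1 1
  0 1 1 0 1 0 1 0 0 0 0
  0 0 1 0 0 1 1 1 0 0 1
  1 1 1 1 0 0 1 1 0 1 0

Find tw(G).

A width-3 tree decomposition is:
Bags: B1 = {3, 7, 10, 11}  B2 = {7, 8, 10, 11}  B3 = {2, 3, 7, 11}  B4 = {6, 7, 8, 10}  B5 = {2, 3, 7, 9}  B6 = {1, 2, 7, 11}  B7 = {4, 7, 8, 11}  B8 = {2, 3, 5, 9}
Tree: B1–B2, B1–B3, B2–B4, B3–B5, B3–B6, B2–B7, B5–B8
Each bag holds 4 vertices, so the decomposition has width 3, which upper-bounds the treewidth. Conversely, {2, 3, 5, 9} is a clique of size 4, and the vertices of any clique must share a bag in every tree decomposition; so some bag has ≥ 4 vertices and tw(G) ≥ 3. Hence tw(G) = 3 exactly.

3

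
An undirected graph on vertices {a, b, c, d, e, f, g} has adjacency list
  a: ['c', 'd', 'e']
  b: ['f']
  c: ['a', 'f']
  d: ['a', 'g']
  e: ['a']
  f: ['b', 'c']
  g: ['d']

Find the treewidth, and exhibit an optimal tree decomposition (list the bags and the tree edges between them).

Every bag has size at most 2, so the width is 2 − 1 = 1 and tw(G) ≤ 1. Any graph with an edge has treewidth ≥ 1, and G has the edge a–c. Combining the bounds, tw(G) = 1.

Treewidth 1.
One such decomposition:
Bags: B1 = {a, c}  B2 = {a, d}  B3 = {c, f}  B4 = {d, g}  B5 = {b, f}  B6 = {a, e}
Tree: B1–B2, B1–B3, B2–B4, B3–B5, B2–B6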